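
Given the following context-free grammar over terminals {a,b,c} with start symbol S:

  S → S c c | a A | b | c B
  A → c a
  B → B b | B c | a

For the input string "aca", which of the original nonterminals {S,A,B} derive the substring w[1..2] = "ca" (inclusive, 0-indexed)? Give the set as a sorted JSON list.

Convert to CNF:
  S -> S X3 | T0 B | T1 A | b
  A -> T0 T1
  B -> B T0 | B T2 | a
  T0 -> c
  T1 -> a
  T2 -> b
  X3 -> T0 T0

CYK fill (cells [i..j] with 1 ≤ i ≤ j ≤ 2 only):
  cell(1,1) c: {T0}  orig:{}
  cell(2,2) a: {B,T1}  orig:{B}
  cell(1,2) ca: {A,S}

Original NTs in T[1,2] deriving "ca": ["A", "S"]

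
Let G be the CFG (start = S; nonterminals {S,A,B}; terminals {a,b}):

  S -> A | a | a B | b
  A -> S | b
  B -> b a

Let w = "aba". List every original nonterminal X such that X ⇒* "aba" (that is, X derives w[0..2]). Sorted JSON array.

CNF form of G:
  S -> T0 B | a | b
  A -> T0 B | a | b
  B -> T1 T0
  T0 -> a
  T1 -> b

CYK fill — only the sub-triangle for w[0..2]:
  T[0,0] 'a' = {A,S,T0}  orig:{A,S}
  T[1,1] 'b' = {A,S,T1}  orig:{A,S}
  T[2,2] 'a' = {A,S,T0}  orig:{A,S}
  T[0,1] 'ab' = ∅
  T[1,2] 'ba' = {B}
  T[0,2] 'aba' = {A,S}

Original NTs in T[0,2] deriving "aba": ["A", "S"]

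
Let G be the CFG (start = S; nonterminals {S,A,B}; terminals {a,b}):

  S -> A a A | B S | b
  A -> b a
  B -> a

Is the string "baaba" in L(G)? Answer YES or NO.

CNF form of G:
  S -> A X2 | B S | b
  A -> T0 T1
  B -> a
  T0 -> b
  T1 -> a
  X2 -> T1 A

CYK table (by increasing span):
  cell(0,0) b: {S,T0}  orig:{S}
  cell(1,1) a: {B,T1}  orig:{B}
  cell(2,2) a: {B,T1}  orig:{B}
  cell(3,3) b: {S,T0}  orig:{S}
  cell(4,4) a: {B,T1}  orig:{B}
  cell(0,1) ba: {A}
  cell(1,2) aa: ∅
  cell(2,3) ab: {S}
  cell(3,4) ba: {A}
  cell(0,2) baa: ∅
  cell(1,3) aab: {S}
  cell(2,4) aba: {X2}  orig:{}
  cell(0,3) baab: ∅
  cell(1,4) aaba: ∅
  cell(0,4) baaba: {S}

S ∈ T[0,4] ⇒ YES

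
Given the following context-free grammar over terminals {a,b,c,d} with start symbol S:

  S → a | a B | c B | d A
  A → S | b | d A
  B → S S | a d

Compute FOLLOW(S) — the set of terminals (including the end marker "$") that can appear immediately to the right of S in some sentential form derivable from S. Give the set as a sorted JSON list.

Compute FIRST by fixpoint:
[1]
  A via A→b: +{b}
  A via A→d A: +{d}
  B via B→a d: +{a}
  S via S→a: +{a}
  S via S→c B: +{c}
  S via S→d A: +{d}
  FIRST[S]={a,c,d}  FIRST[A]={b,d}  FIRST[B]={a}
[2]
  A via A→S: +{a,c}
  B via B→S S: +{c,d}
  FIRST[S]={a,c,d}  FIRST[A]={a,b,c,d}  FIRST[B]={a,c,d}
[3] (stable)
  FIRST[S]={a,c,d}  FIRST[A]={a,b,c,d}  FIRST[B]={a,c,d}

FOLLOW sets:
seed FOLLOW(S) with $
round 1:
  B→S S: FOLLOW(S) ⊇ FIRST(S) = {a,c,d}; new: +{a,c,d}
  S→a B: FOLLOW(B) ⊇ FOLLOW(S) ⊇ {$,a,c,d}; new: +{$,a,c,d}
  S→d A: FOLLOW(A) ⊇ FOLLOW(S) ⊇ {$,a,c,d}; new: +{$,a,c,d}
  S: {$,a,c,d}  A: {$,a,c,d}  B: {$,a,c,d}
round 2: done
  S: {$,a,c,d}  A: {$,a,c,d}  B: {$,a,c,d}

FOLLOW(S) = ["$", "a", "c", "d"]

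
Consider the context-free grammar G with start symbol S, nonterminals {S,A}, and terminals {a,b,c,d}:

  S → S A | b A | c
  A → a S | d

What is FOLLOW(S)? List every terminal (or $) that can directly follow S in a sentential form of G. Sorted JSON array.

Compute FIRST by fixpoint:
[1]
  A via A→a S: +{a}
  A via A→d: +{d}
  S via S→b A: +{b}
  S via S→c: +{c}
  S: {b,c}  A: {a,d}
[2] done
  S: {b,c}  A: {a,d}

FOLLOW iteration:
seed FOLLOW(S) with $
[1]
  S→S A: FOLLOW(S) ⊇ FIRST(A) = {a,d}; new: +{a,d}
  S→S A: FOLLOW(A) ⊇ FOLLOW(S) ⊇ {$,a,d}; new: +{$,a,d}
  FOLLOW[S]={$,a,d}  FOLLOW[A]={$,a,d}
[2] — fixpoint
  FOLLOW[S]={$,a,d}  FOLLOW[A]={$,a,d}

FOLLOW(S) = ["$", "a", "d"]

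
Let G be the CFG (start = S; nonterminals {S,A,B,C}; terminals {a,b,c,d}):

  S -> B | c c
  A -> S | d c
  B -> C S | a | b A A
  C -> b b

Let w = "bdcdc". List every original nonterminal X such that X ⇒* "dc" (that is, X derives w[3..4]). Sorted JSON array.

Convert to CNF:
  S -> C S | T0 X5 | T1 T1 | a
  A -> C S | T0 X3 | T1 T1 | T2 T1 | a
  B -> C S | T0 X4 | a
  C -> T0 T0
  T0 -> b
  T1 -> c
  T2 -> d
  X3 -> A A
  X4 -> A A
  X5 -> A A

Fill CYK table bottom-up (cells [i..j] with 3 ≤ i ≤ j ≤ 4 only):
  T[3,3] 'd' = {T2}  orig:{}
  T[4,4] 'c' = {T1}  orig:{}
  T[3,4] 'dc' = {A}

Original NTs in T[3,4] deriving "dc": ["A"]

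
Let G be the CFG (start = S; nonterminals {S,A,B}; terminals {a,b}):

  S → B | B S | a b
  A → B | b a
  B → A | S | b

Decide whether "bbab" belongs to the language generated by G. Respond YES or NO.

CNF form of G:
  S -> B S | T0 T1 | T1 T0 | b
  A -> B S | T0 T1 | T1 T0 | b
  B -> B S | T0 T1 | T1 T0 | b
  T0 -> a
  T1 -> b

Fill CYK table bottom-up:
  [0..0]={A,B,S,T1}  "b"  orig:{A,B,S}
  [1..1]={A,B,S,T1}  "b"  orig:{A,B,S}
  [2..2]={T0}  "a"  orig:{}
  [3..3]={A,B,S,T1}  "b"  orig:{A,B,S}
  [0..1]={A,B,S}  "bb"
  [1..2]={A,B,S}  "ba"
  [2..3]={A,B,S}  "ab"
  [0..2]={A,B,S}  "bba"
  [1..3]={A,B,S}  "bab"
  [0..3]={A,B,S}  "bbab"

S ∈ T[0,3] ⇒ YES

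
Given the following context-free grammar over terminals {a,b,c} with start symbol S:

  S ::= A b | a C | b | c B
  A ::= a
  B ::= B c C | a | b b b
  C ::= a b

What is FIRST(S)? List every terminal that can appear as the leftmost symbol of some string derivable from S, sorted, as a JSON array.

FIRST iteration:
round 1:
  A via A→a: +{a}
  B via B→a: +{a}
  B via B→b b b: +{b}
  C via C→a b: +{a}
  S via S→A b: +{a}
  S via S→b: +{b}
  S via S→c B: +{c}
  S: {a,b,c}  A: {a}  B: {a,b}  C: {a}
round 2: done
  S: {a,b,c}  A: {a}  B: {a,b}  C: {a}

FIRST(S) = ["a", "b", "c"]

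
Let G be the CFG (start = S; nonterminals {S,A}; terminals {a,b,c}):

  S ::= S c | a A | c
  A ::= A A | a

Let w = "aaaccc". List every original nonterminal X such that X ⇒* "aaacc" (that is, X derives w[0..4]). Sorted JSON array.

CNF form of G:
  S -> S T0 | T1 A | c
  A -> A A | a
  T0 -> c
  T1 -> a

CYK fill (cells [i..j] with 0 ≤ i ≤ j ≤ 4 only):
  T[0,0] 'a' = {A,T1}  orig:{A}
  T[1,1] 'a' = {A,T1}  orig:{A}
  T[2,2] 'a' = {A,T1}  orig:{A}
  T[3,3] 'c' = {S,T0}  orig:{S}
  T[4,4] 'c' = {S,T0}  orig:{S}
  T[0,1] 'aa' = {A,S}
  T[1,2] 'aa' = {A,S}
  T[2,3] 'ac' = ∅
  T[3,4] 'cc' = {S}
  T[0,2] 'aaa' = {A,S}
  T[1,3] 'aac' = {S}
  T[2,4] 'acc' = ∅
  T[0,3] 'aaac' = {S}
  T[1,4] 'aacc' = {S}
  T[0,4] 'aaacc' = {S}

Original NTs in T[0,4] deriving "aaacc": ["S"]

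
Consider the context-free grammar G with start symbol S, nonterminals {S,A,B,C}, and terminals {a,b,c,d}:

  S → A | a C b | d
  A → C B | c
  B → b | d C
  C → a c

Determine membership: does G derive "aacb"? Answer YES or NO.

CNF form of G:
  S -> C B | T1 X4 | c | d
  A -> C B | c
  B -> T0 C | b
  C -> T1 T2
  T0 -> d
  T1 -> a
  T2 -> c
  T3 -> b
  X4 -> C T3

Fill CYK table bottom-up:
  [0..0]={T1}  "a"  orig:{}
  [1..1]={T1}  "a"  orig:{}
  [2..2]={A,S,T2}  "c"  orig:{A,S}
  [3..3]={B,T3}  "b"  orig:{B}
  [0..1]=∅  "aa"
  [1..2]={C}  "ac"
  [2..3]=∅  "cb"
  [0..2]=∅  "aac"
  [1..3]={A,S,X4}  "acb"  orig:{A,S}
  [0..3]={S}  "aacb"

S ∈ T[0,3] ⇒ YES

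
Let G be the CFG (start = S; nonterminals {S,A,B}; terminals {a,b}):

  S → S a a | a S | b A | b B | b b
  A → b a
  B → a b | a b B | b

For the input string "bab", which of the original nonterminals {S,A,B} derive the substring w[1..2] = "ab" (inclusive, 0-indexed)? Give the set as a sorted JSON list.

Convert to CNF:
  S -> S X3 | T0 A | T0 B | T0 T0 | T1 S
  A -> T0 T1
  B -> T1 T0 | T1 X2 | b
  T0 -> b
  T1 -> a
  X2 -> T0 B
  X3 -> T1 T1

Fill CYK table bottom-up, restricted to cells inside w[1..2]:
  T[1,1] 'a' = {T1}  orig:{}
  T[2,2] 'b' = {B,T0}  orig:{B}
  T[1,2] 'ab' = {B}

Original NTs in T[1,2] deriving "ab": ["B"]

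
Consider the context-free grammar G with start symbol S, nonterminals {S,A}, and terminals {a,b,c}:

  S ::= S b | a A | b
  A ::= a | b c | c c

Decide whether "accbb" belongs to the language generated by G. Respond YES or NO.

Convert to CNF:
  S -> S T0 | T2 A | b
  A -> T0 T1 | T1 T1 | a
  T0 -> b
  T1 -> c
  T2 -> a

Fill CYK table bottom-up:
  cell(0,0) a: {A,T2}  orig:{A}
  cell(1,1) c: {T1}  orig:{}
  cell(2,2) c: {T1}  orig:{}
  cell(3,3) b: {S,T0}  orig:{S}
  cell(4,4) b: {S,T0}  orig:{S}
  cell(0,1) ac: ∅
  cell(1,2) cc: {A}
  cell(2,3) cb: ∅
  cell(3,4) bb: {S}
  cell(0,2) acc: {S}
  cell(1,3) ccb: ∅
  cell(2,4) cbb: ∅
  cell(0,3) accb: {S}
  cell(1,4) ccbb: ∅
  cell(0,4) accbb: {S}

S ∈ T[0,4] ⇒ YES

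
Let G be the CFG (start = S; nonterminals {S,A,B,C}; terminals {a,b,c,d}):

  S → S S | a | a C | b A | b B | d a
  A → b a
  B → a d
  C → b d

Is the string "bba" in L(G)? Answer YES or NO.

Convert to CNF:
  S -> S S | T0 A | T0 B | T1 C | T2 T1 | a
  A -> T0 T1
  B -> T1 T2
  C -> T0 T2
  T0 -> b
  T1 -> a
  T2 -> d

CYK table (by increasing span):
  [0..0]={T0}  "b"  orig:{}
  [1..1]={T0}  "b"  orig:{}
  [2..2]={S,T1}  "a"  orig:{S}
  [0..1]=∅  "bb"
  [1..2]={A}  "ba"
  [0..2]={S}  "bba"

S ∈ T[0,2] ⇒ YES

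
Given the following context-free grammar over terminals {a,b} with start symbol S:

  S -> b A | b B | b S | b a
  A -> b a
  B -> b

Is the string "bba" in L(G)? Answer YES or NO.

CNF form of G:
  S -> T0 A | T0 B | T0 S | T0 T1
  A -> T0 T1
  B -> b
  T0 -> b
  T1 -> a

CYK fill:
  T[0,0] 'b' = {B,T0}  orig:{B}
  T[1,1] 'b' = {B,T0}  orig:{B}
  T[2,2] 'a' = {T1}  orig:{}
  T[0,1] 'bb' = {S}
  T[1,2] 'ba' = {A,S}
  T[0,2] 'bba' = {S}

S ∈ T[0,2] ⇒ YES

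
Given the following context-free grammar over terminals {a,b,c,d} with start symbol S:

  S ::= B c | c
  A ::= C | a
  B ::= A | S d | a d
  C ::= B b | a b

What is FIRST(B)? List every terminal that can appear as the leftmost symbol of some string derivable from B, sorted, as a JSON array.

Compute FIRST by fixpoint:
round 1:
  A via A→a: +{a}
  B via B→A: +{a}
  C via C→B b: +{a}
  S via S→B c: +{a}
  S via S→c: +{c}
  FIRST(S)={a,c}  FIRST(A)={a}  FIRST(B)={a}  FIRST(C)={a}
round 2:
  B via B→S d: +{c}
  C via C→B b: +{c}
  FIRST(S)={a,c}  FIRST(A)={a}  FIRST(B)={a,c}  FIRST(C)={a,c}
round 3:
  A via A→C: +{c}
  FIRST(S)={a,c}  FIRST(A)={a,c}  FIRST(B)={a,c}  FIRST(C)={a,c}
round 4: (stable)
  FIRST(S)={a,c}  FIRST(A)={a,c}  FIRST(B)={a,c}  FIRST(C)={a,c}

FIRST(B) = ["a", "c"]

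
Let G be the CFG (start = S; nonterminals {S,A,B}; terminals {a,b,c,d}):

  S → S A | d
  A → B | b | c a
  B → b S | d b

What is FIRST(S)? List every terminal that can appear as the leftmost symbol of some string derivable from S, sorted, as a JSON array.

FIRST sets, iterate to fixpoint:
round 1:
  A via A→b: +{b}
  A via A→c a: +{c}
  B via B→b S: +{b}
  B via B→d b: +{d}
  S via S→d: +{d}
  S: {d}  A: {b,c}  B: {b,d}
round 2:
  A via A→B: +{d}
  S: {d}  A: {b,c,d}  B: {b,d}
round 3: done
  S: {d}  A: {b,c,d}  B: {b,d}

FIRST(S) = ["d"]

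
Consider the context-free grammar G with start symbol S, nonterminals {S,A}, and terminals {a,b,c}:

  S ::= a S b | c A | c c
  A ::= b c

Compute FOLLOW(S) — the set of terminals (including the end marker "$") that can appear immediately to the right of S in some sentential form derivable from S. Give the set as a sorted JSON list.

FIRST iteration:
round 1:
  A via A→b c: +{b}
  S via S→a S b: +{a}
  S via S→c A: +{c}
  FIRST(S)={a,c}  FIRST(A)={b}
round 2: (stable)
  FIRST(S)={a,c}  FIRST(A)={b}

Compute FOLLOW by fixpoint:
FOLLOW(S) := {$}
pass 1:
  S→a S b: FOLLOW(S) ⊇ FIRST(b) = {b}; new: +{b}
  S→c A: FOLLOW(A) ⊇ FOLLOW(S) ⊇ {$,b}; new: +{$,b}
  FOLLOW[S]={$,b}  FOLLOW[A]={$,b}
pass 2: (no change)
  FOLLOW[S]={$,b}  FOLLOW[A]={$,b}

FOLLOW(S) = ["$", "b"]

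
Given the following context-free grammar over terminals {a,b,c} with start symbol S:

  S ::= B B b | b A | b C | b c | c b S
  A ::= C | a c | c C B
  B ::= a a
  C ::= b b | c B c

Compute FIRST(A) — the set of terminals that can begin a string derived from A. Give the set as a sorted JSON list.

Compute FIRST by fixpoint:
iter 1:
  A via A→a c: +{a}
  A via A→c C B: +{c}
  B via B→a a: +{a}
  C via C→b b: +{b}
  C via C→c B c: +{c}
  S via S→B B b: +{a}
  S via S→b A: +{b}
  S via S→c b S: +{c}
  FIRST[S]={a,b,c}  FIRST[A]={a,c}  FIRST[B]={a}  FIRST[C]={b,c}
iter 2:
  A via A→C: +{b}
  FIRST[S]={a,b,c}  FIRST[A]={a,b,c}  FIRST[B]={a}  FIRST[C]={b,c}
iter 3: (no change)
  FIRST[S]={a,b,c}  FIRST[A]={a,b,c}  FIRST[B]={a}  FIRST[C]={b,c}

FIRST(A) = ["a", "b", "c"]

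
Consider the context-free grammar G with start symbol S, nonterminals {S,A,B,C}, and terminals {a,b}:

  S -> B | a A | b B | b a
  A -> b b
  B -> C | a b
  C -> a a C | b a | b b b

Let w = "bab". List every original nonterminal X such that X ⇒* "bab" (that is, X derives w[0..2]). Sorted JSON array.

Convert to CNF:
  S -> T0 B | T0 T1 | T0 X7 | T1 A | T1 T0 | T1 X6
  A -> T0 T0
  B -> T0 T1 | T0 X3 | T1 T0 | T1 X2
  C -> T0 T1 | T0 X5 | T1 X4
  T0 -> b
  T1 -> a
  X2 -> T1 C
  X3 -> T0 T0
  X4 -> T1 C
  X5 -> T0 T0
  X6 -> T1 C
  X7 -> T0 T0

CYK fill (cells [i..j] with 0 ≤ i ≤ j ≤ 2 only):
  [0..0]={T0}  "b"  orig:{}
  [1..1]={T1}  "a"  orig:{}
  [2..2]={T0}  "b"  orig:{}
  [0..1]={B,C,S}  "ba"
  [1..2]={B,S}  "ab"
  [0..2]={S}  "bab"

Original NTs in T[0,2] deriving "bab": ["S"]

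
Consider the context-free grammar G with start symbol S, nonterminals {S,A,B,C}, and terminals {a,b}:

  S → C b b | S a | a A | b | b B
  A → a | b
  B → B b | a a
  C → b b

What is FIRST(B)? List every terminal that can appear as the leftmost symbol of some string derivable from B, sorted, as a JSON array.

FIRST sets, iterate to fixpoint:
[1]
  A via A→a: +{a}
  A via A→b: +{b}
  B via B→a a: +{a}
  C via C→b b: +{b}
  S via S→C b b: +{b}
  S via S→a A: +{a}
  S: {a,b}  A: {a,b}  B: {a}  C: {b}
[2] — fixpoint
  S: {a,b}  A: {a,b}  B: {a}  C: {b}

FIRST(B) = ["a"]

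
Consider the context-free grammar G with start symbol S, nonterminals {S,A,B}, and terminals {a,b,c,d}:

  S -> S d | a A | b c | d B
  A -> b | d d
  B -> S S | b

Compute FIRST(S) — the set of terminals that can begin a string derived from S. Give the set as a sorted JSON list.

FIRST iteration:
round 1:
  A via A→b: +{b}
  A via A→d d: +{d}
  B via B→b: +{b}
  S via S→a A: +{a}
  S via S→b c: +{b}
  S via S→d B: +{d}
  S: {a,b,d}  A: {b,d}  B: {b}
round 2:
  B via B→S S: +{a,d}
  S: {a,b,d}  A: {b,d}  B: {a,b,d}
round 3: done
  S: {a,b,d}  A: {b,d}  B: {a,b,d}

FIRST(S) = ["a", "b", "d"]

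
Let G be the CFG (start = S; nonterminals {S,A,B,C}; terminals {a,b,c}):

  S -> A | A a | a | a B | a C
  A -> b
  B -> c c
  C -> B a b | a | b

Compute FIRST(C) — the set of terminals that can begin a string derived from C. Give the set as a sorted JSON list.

FIRST sets, iterate to fixpoint:
iter 1:
  A via A→b: +{b}
  B via B→c c: +{c}
  C via C→B a b: +{c}
  C via C→a: +{a}
  C via C→b: +{b}
  S via S→A: +{b}
  S via S→a: +{a}
  FIRST[S]={a,b}  FIRST[A]={b}  FIRST[B]={c}  FIRST[C]={a,b,c}
iter 2: (stable)
  FIRST[S]={a,b}  FIRST[A]={b}  FIRST[B]={c}  FIRST[C]={a,b,c}

FIRST(C) = ["a", "b", "c"]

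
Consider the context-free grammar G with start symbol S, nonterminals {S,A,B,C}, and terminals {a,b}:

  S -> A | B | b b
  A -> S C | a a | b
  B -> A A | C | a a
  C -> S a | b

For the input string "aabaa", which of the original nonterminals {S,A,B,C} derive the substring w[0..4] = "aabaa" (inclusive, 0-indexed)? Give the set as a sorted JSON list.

CNF form of G:
  S -> A A | S C | S T0 | T0 T0 | T1 T1 | b
  A -> S C | T0 T0 | b
  B -> A A | S T0 | T0 T0 | b
  C -> S T0 | b
  T0 -> a
  T1 -> b

Fill CYK table bottom-up, restricted to cells inside w[0..4]:
  [0..0]={T0}  "a"  orig:{}
  [1..1]={T0}  "a"  orig:{}
  [2..2]={A,B,C,S,T1}  "b"  orig:{A,B,C,S}
  [3..3]={T0}  "a"  orig:{}
  [4..4]={T0}  "a"  orig:{}
  [0..1]={A,B,S}  "aa"
  [1..2]=∅  "ab"
  [2..3]={B,C,S}  "ba"
  [3..4]={A,B,S}  "aa"
  [0..2]={A,B,S}  "aab"
  [1..3]=∅  "aba"
  [2..4]={B,C,S}  "baa"
  [0..3]={A,B,C,S}  "aaba"
  [1..4]=∅  "abaa"
  [0..4]={A,B,C,S}  "aabaa"

Original NTs in T[0,4] deriving "aabaa": ["A", "B", "C", "S"]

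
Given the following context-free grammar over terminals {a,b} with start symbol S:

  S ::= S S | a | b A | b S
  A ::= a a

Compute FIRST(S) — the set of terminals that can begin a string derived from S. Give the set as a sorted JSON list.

FIRST sets, iterate to fixpoint:
[1]
  A via A→a a: +{a}
  S via S→a: +{a}
  S via S→b A: +{b}
  FIRST(S)={a,b}  FIRST(A)={a}
[2] — fixpoint
  FIRST(S)={a,b}  FIRST(A)={a}

FIRST(S) = ["a", "b"]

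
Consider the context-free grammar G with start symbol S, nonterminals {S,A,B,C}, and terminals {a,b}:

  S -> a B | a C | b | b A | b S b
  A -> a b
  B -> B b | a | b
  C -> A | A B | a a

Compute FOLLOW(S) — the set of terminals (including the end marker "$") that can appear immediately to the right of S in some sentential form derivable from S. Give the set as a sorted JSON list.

FIRST sets, iterate to fixpoint:
[1]
  A via A→a b: +{a}
  B via B→a: +{a}
  B via B→b: +{b}
  C via C→A: +{a}
  S via S→a B: +{a}
  S via S→b: +{b}
  FIRST[S]={a,b}  FIRST[A]={a}  FIRST[B]={a,b}  FIRST[C]={a}
[2] (stable)
  FIRST[S]={a,b}  FIRST[A]={a}  FIRST[B]={a,b}  FIRST[C]={a}

FOLLOW iteration:
FOLLOW(S) := {$}
pass 1:
  B→B b: FOLLOW(B) ⊇ FIRST(b) = {b}; new: +{b}
  C→A B: FOLLOW(A) ⊇ FIRST(B) = {a,b}; new: +{a,b}
  S→a B: FOLLOW(B) ⊇ FOLLOW(S) ⊇ {$}; new: +{$}
  S→a C: FOLLOW(C) ⊇ FOLLOW(S) ⊇ {$}; new: +{$}
  S→b A: FOLLOW(A) ⊇ FOLLOW(S) ⊇ {$}; new: +{$}
  S→b S b: FOLLOW(S) ⊇ FIRST(b) = {b}; new: +{b}
  S: {$,b}  A: {$,a,b}  B: {$,b}  C: {$}
pass 2:
  S→a C: FOLLOW(C) ⊇ FOLLOW(S) ⊇ {$,b}; new: +{b}
  S: {$,b}  A: {$,a,b}  B: {$,b}  C: {$,b}
pass 3: done
  S: {$,b}  A: {$,a,b}  B: {$,b}  C: {$,b}

FOLLOW(S) = ["$", "b"]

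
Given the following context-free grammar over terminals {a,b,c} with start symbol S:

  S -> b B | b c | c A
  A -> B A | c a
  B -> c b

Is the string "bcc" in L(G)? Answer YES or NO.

CNF form of G:
  S -> T0 A | T2 B | T2 T0
  A -> B A | T0 T1
  B -> T0 T2
  T0 -> c
  T1 -> a
  T2 -> b

CYK table (by increasing span):
  [0..0]={T2}  "b"  orig:{}
  [1..1]={T0}  "c"  orig:{}
  [2..2]={T0}  "c"  orig:{}
  [0..1]={S}  "bc"
  [1..2]=∅  "cc"
  [0..2]=∅  "bcc"

S ∉ T[0,2] ⇒ NO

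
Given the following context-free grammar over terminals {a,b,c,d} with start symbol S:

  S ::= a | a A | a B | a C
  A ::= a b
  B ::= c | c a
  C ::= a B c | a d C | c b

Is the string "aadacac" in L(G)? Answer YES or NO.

CNF form of G:
  S -> T0 A | T0 B | T0 C | a
  A -> T0 T1
  B -> T2 T0 | c
  C -> T0 X4 | T0 X5 | T2 T1
  T0 -> a
  T1 -> b
  T2 -> c
  T3 -> d
  X4 -> B T2
  X5 -> T3 C

CYK table (by increasing span):
  [0..0]={S,T0}  "a"  orig:{S}
  [1..1]={S,T0}  "a"  orig:{S}
  [2..2]={T3}  "d"  orig:{}
  [3..3]={S,T0}  "a"  orig:{S}
  [4..4]={B,T2}  "c"  orig:{B}
  [5..5]={S,T0}  "a"  orig:{S}
  [6..6]={B,T2}  "c"  orig:{B}
  [0..1]=∅  "aa"
  [1..2]=∅  "ad"
  [2..3]=∅  "da"
  [3..4]={S}  "ac"
  [4..5]={B}  "ca"
  [5..6]={S}  "ac"
  [0..2]=∅  "aad"
  [1..3]=∅  "ada"
  [2..4]=∅  "dac"
  [3..5]={S}  "aca"
  [4..6]={X4}  "cac"  orig:{}
  [0..3]=∅  "aada"
  [1..4]=∅  "adac"
  [2..5]=∅  "daca"
  [3..6]={C}  "acac"
  [0..4]=∅  "aadac"
  [1..5]=∅  "adaca"
  [2..6]={X5}  "dacac"  orig:{}
  [0..5]=∅  "aadaca"
  [1..6]={C}  "adacac"
  [0..6]={S}  "aadacac"

S ∈ T[0,6] ⇒ YES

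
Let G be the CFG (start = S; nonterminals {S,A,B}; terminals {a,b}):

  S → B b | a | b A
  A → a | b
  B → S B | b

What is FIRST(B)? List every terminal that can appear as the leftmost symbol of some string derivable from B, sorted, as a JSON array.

FIRST sets, iterate to fixpoint:
iter 1:
  A via A→a: +{a}
  A via A→b: +{b}
  B via B→b: +{b}
  S via S→B b: +{b}
  S via S→a: +{a}
  FIRST(S)={a,b}  FIRST(A)={a,b}  FIRST(B)={b}
iter 2:
  B via B→S B: +{a}
  FIRST(S)={a,b}  FIRST(A)={a,b}  FIRST(B)={a,b}
iter 3: (stable)
  FIRST(S)={a,b}  FIRST(A)={a,b}  FIRST(B)={a,b}

FIRST(B) = ["a", "b"]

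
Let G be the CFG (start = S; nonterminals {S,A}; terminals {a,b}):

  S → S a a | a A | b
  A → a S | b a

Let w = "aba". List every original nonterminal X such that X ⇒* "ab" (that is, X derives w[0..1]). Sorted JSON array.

CNF form of G:
  S -> S X2 | T0 A | b
  A -> T0 S | T1 T0
  T0 -> a
  T1 -> b
  X2 -> T0 T0

Fill CYK table bottom-up (cells [i..j] with 0 ≤ i ≤ j ≤ 1 only):
  cell(0,0) a: {T0}  orig:{}
  cell(1,1) b: {S,T1}  orig:{S}
  cell(0,1) ab: {A}

Original NTs in T[0,1] deriving "ab": ["A"]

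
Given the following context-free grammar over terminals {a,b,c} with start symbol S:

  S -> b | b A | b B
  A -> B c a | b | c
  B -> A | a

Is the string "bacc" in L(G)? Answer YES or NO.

CNF form of G:
  S -> T2 A | T2 B | b
  A -> B X3 | b | c
  B -> B X4 | a | b | c
  T0 -> c
  T1 -> a
  T2 -> b
  X3 -> T0 T1
  X4 -> T0 T1

Fill CYK table bottom-up:
  [0..0]={A,B,S,T2}  "b"  orig:{A,B,S}
  [1..1]={B,T1}  "a"  orig:{B}
  [2..2]={A,B,T0}  "c"  orig:{A,B}
  [3..3]={A,B,T0}  "c"  orig:{A,B}
  [0..1]={S}  "ba"
  [1..2]=∅  "ac"
  [2..3]=∅  "cc"
  [0..2]=∅  "bac"
  [1..3]=∅  "acc"
  [0..3]=∅  "bacc"

S ∉ T[0,3] ⇒ NO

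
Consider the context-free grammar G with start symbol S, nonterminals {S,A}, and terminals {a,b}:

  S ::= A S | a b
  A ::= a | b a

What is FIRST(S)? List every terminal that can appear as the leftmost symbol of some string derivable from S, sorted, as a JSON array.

FIRST iteration:
iter 1:
  A via A→a: +{a}
  A via A→b a: +{b}
  S via S→A S: +{a,b}
  S: {a,b}  A: {a,b}
iter 2: (no change)
  S: {a,b}  A: {a,b}

FIRST(S) = ["a", "b"]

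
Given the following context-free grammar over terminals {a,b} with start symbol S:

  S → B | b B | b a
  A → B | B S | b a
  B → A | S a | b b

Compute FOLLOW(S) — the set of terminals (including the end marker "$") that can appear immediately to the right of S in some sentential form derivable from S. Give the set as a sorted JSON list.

FIRST sets, iterate to fixpoint:
[1]
  A via A→b a: +{b}
  B via B→A: +{b}
  S via S→B: +{b}
  FIRST(S)={b}  FIRST(A)={b}  FIRST(B)={b}
[2] (stable)
  FIRST(S)={b}  FIRST(A)={b}  FIRST(B)={b}

Compute FOLLOW by fixpoint:
seed FOLLOW(S) with $
round 1:
  A→B S: FOLLOW(B) ⊇ FIRST(S) = {b}; new: +{b}
  B→A: FOLLOW(A) ⊇ FOLLOW(B) ⊇ {b}; new: +{b}
  B→S a: FOLLOW(S) ⊇ FIRST(a) = {a}; new: +{a}
  S→B: FOLLOW(B) ⊇ FOLLOW(S) ⊇ {$,a}; new: +{$,a}
  S: {$,a}  A: {b}  B: {$,a,b}
round 2:
  A→B S: FOLLOW(S) ⊇ FOLLOW(A) ⊇ {b}; new: +{b}
  B→A: FOLLOW(A) ⊇ FOLLOW(B) ⊇ {$,a,b}; new: +{$,a}
  S: {$,a,b}  A: {$,a,b}  B: {$,a,b}
round 3: done
  S: {$,a,b}  A: {$,a,b}  B: {$,a,b}

FOLLOW(S) = ["$", "a", "b"]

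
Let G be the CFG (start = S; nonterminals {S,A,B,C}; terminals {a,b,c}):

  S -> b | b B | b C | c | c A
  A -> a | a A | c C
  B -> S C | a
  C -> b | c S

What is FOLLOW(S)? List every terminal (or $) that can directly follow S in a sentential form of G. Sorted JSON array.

FIRST iteration:
pass 1:
  A via A→a: +{a}
  A via A→c C: +{c}
  B via B→a: +{a}
  C via C→b: +{b}
  C via C→c S: +{c}
  S via S→b: +{b}
  S via S→c: +{c}
  FIRST[S]={b,c}  FIRST[A]={a,c}  FIRST[B]={a}  FIRST[C]={b,c}
pass 2:
  B via B→S C: +{b,c}
  FIRST[S]={b,c}  FIRST[A]={a,c}  FIRST[B]={a,b,c}  FIRST[C]={b,c}
pass 3: (stable)
  FIRST[S]={b,c}  FIRST[A]={a,c}  FIRST[B]={a,b,c}  FIRST[C]={b,c}

FOLLOW iteration:
initialize: $ ∈ FOLLOW(S)
pass 1:
  B→S C: FOLLOW(S) ⊇ FIRST(C) = {b,c}; new: +{b,c}
  S→b B: FOLLOW(B) ⊇ FOLLOW(S) ⊇ {$,b,c}; new: +{$,b,c}
  S→b C: FOLLOW(C) ⊇ FOLLOW(S) ⊇ {$,b,c}; new: +{$,b,c}
  S→c A: FOLLOW(A) ⊇ FOLLOW(S) ⊇ {$,b,c}; new: +{$,b,c}
  S: {$,b,c}  A: {$,b,c}  B: {$,b,c}  C: {$,b,c}
pass 2: (no change)
  S: {$,b,c}  A: {$,b,c}  B: {$,b,c}  C: {$,b,c}

FOLLOW(S) = ["$", "b", "c"]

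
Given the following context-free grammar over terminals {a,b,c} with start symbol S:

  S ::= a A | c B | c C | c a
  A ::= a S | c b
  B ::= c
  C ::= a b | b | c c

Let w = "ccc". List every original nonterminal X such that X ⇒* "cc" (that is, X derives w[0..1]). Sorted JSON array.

Convert to CNF:
  S -> T0 A | T1 B | T1 C | T1 T0
  A -> T0 S | T1 T2
  B -> c
  C -> T0 T2 | T1 T1 | b
  T0 -> a
  T1 -> c
  T2 -> b

CYK table (by increasing span) — only the sub-triangle for w[0..1]:
  cell(0,0) c: {B,T1}  orig:{B}
  cell(1,1) c: {B,T1}  orig:{B}
  cell(0,1) cc: {C,S}

Original NTs in T[0,1] deriving "cc": ["C", "S"]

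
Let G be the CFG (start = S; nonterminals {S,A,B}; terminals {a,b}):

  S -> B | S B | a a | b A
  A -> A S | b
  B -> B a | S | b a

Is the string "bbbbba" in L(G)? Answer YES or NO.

Convert to CNF:
  S -> B T0 | S B | T0 T0 | T1 A | T1 T0
  A -> A S | b
  B -> B T0 | S B | T0 T0 | T1 A | T1 T0
  T0 -> a
  T1 -> b

CYK fill:
  T[0,0] 'b' = {A,T1}  orig:{A}
  T[1,1] 'b' = {A,T1}  orig:{A}
  T[2,2] 'b' = {A,T1}  orig:{A}
  T[3,3] 'b' = {A,T1}  orig:{A}
  T[4,4] 'b' = {A,T1}  orig:{A}
  T[5,5] 'a' = {T0}  orig:{}
  T[0,1] 'bb' = {B,S}
  T[1,2] 'bb' = {B,S}
  T[2,3] 'bb' = {B,S}
  T[3,4] 'bb' = {B,S}
  T[4,5] 'ba' = {B,S}
  T[0,2] 'bbb' = {A}
  T[1,3] 'bbb' = {A}
  T[2,4] 'bbb' = {A}
  T[3,5] 'bba' = {A,B,S}
  T[0,3] 'bbbb' = {B,S}
  T[1,4] 'bbbb' = {B,S}
  T[2,5] 'bbba' = {A,B,S}
  T[0,4] 'bbbbb' = {A}
  T[1,5] 'bbbba' = {A,B,S}
  T[0,5] 'bbbbba' = {A,B,S}

S ∈ T[0,5] ⇒ YES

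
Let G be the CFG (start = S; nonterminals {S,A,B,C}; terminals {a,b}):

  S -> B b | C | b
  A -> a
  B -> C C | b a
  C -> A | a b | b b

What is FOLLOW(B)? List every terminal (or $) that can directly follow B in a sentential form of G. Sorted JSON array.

Compute FIRST by fixpoint:
pass 1:
  A via A→a: +{a}
  B via B→b a: +{b}
  C via C→A: +{a}
  C via C→b b: +{b}
  S via S→B b: +{b}
  S via S→C: +{a}
  S: {a,b}  A: {a}  B: {b}  C: {a,b}
pass 2:
  B via B→C C: +{a}
  S: {a,b}  A: {a}  B: {a,b}  C: {a,b}
pass 3: — fixpoint
  S: {a,b}  A: {a}  B: {a,b}  C: {a,b}

Compute FOLLOW by fixpoint:
initialize: $ ∈ FOLLOW(S)
[1]
  B→C C: FOLLOW(C) ⊇ FIRST(C) = {a,b}; new: +{a,b}
  C→A: FOLLOW(A) ⊇ FOLLOW(C) ⊇ {a,b}; new: +{a,b}
  S→B b: FOLLOW(B) ⊇ FIRST(b) = {b}; new: +{b}
  S→C: FOLLOW(C) ⊇ FOLLOW(S) ⊇ {$}; new: +{$}
  S: {$}  A: {a,b}  B: {b}  C: {$,a,b}
[2]
  C→A: FOLLOW(A) ⊇ FOLLOW(C) ⊇ {$,a,b}; new: +{$}
  S: {$}  A: {$,a,b}  B: {b}  C: {$,a,b}
[3] — fixpoint
  S: {$}  A: {$,a,b}  B: {b}  C: {$,a,b}

FOLLOW(B) = ["b"]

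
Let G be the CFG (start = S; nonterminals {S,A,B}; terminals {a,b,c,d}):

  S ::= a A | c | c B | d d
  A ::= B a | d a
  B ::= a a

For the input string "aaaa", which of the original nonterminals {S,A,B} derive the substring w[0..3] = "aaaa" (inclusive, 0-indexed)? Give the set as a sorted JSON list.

Convert to CNF:
  S -> T0 A | T1 T1 | T2 B | c
  A -> B T0 | T1 T0
  B -> T0 T0
  T0 -> a
  T1 -> d
  T2 -> c

CYK fill, restricted to cells inside w[0..3]:
  T[0,0] 'a' = {T0}  orig:{}
  T[1,1] 'a' = {T0}  orig:{}
  T[2,2] 'a' = {T0}  orig:{}
  T[3,3] 'a' = {T0}  orig:{}
  T[0,1] 'aa' = {B}
  T[1,2] 'aa' = {B}
  T[2,3] 'aa' = {B}
  T[0,2] 'aaa' = {A}
  T[1,3] 'aaa' = {A}
  T[0,3] 'aaaa' = {S}

Original NTs in T[0,3] deriving "aaaa": ["S"]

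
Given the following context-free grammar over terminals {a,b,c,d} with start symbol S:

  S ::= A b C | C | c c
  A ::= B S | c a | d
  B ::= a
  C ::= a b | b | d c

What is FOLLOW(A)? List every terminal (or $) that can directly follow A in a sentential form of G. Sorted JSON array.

FIRST sets, iterate to fixpoint:
[1]
  A via A→c a: +{c}
  A via A→d: +{d}
  B via B→a: +{a}
  C via C→a b: +{a}
  C via C→b: +{b}
  C via C→d c: +{d}
  S via S→A b C: +{c,d}
  S via S→C: +{a,b}
  S: {a,b,c,d}  A: {c,d}  B: {a}  C: {a,b,d}
[2]
  A via A→B S: +{a}
  S: {a,b,c,d}  A: {a,c,d}  B: {a}  C: {a,b,d}
[3] (no change)
  S: {a,b,c,d}  A: {a,c,d}  B: {a}  C: {a,b,d}

FOLLOW sets:
initialize: $ ∈ FOLLOW(S)
round 1:
  A→B S: FOLLOW(B) ⊇ FIRST(S) = {a,b,c,d}; new: +{a,b,c,d}
  S→A b C: FOLLOW(A) ⊇ FIRST(b) = {b}; new: +{b}
  S→A b C: FOLLOW(C) ⊇ FOLLOW(S) ⊇ {$}; new: +{$}
  S: {$}  A: {b}  B: {a,b,c,d}  C: {$}
round 2:
  A→B S: FOLLOW(S) ⊇ FOLLOW(A) ⊇ {b}; new: +{b}
  S→A b C: FOLLOW(C) ⊇ FOLLOW(S) ⊇ {$,b}; new: +{b}
  S: {$,b}  A: {b}  B: {a,b,c,d}  C: {$,b}
round 3: — fixpoint
  S: {$,b}  A: {b}  B: {a,b,c,d}  C: {$,b}

FOLLOW(A) = ["b"]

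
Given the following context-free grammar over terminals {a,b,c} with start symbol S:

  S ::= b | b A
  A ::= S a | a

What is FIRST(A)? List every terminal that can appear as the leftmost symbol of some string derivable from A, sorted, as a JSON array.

FIRST sets, iterate to fixpoint:
iter 1:
  A via A→a: +{a}
  S via S→b: +{b}
  FIRST(S)={b}  FIRST(A)={a}
iter 2:
  A via A→S a: +{b}
  FIRST(S)={b}  FIRST(A)={a,b}
iter 3: (no change)
  FIRST(S)={b}  FIRST(A)={a,b}

FIRST(A) = ["a", "b"]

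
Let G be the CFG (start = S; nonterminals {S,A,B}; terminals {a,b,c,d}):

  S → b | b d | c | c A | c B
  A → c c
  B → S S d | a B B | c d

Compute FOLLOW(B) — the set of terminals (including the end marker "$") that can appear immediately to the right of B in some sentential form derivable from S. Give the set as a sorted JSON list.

Compute FIRST by fixpoint:
round 1:
  A via A→c c: +{c}
  B via B→a B B: +{a}
  B via B→c d: +{c}
  S via S→b: +{b}
  S via S→c: +{c}
  FIRST[S]={b,c}  FIRST[A]={c}  FIRST[B]={a,c}
round 2:
  B via B→S S d: +{b}
  FIRST[S]={b,c}  FIRST[A]={c}  FIRST[B]={a,b,c}
round 3: done
  FIRST[S]={b,c}  FIRST[A]={c}  FIRST[B]={a,b,c}

FOLLOW iteration:
seed FOLLOW(S) with $
[1]
  B→S S d: FOLLOW(S) ⊇ FIRST(S) = {b,c}; new: +{b,c}
  B→S S d: FOLLOW(S) ⊇ FIRST(d) = {d}; new: +{d}
  B→a B B: FOLLOW(B) ⊇ FIRST(B) = {a,b,c}; new: +{a,b,c}
  S→c A: FOLLOW(A) ⊇ FOLLOW(S) ⊇ {$,b,c,d}; new: +{$,b,c,d}
  S→c B: FOLLOW(B) ⊇ FOLLOW(S) ⊇ {$,b,c,d}; new: +{$,d}
  S: {$,b,c,d}  A: {$,b,c,d}  B: {$,a,b,c,d}
[2] (stable)
  S: {$,b,c,d}  A: {$,b,c,d}  B: {$,a,b,c,d}

FOLLOW(B) = ["$", "a", "b", "c", "d"]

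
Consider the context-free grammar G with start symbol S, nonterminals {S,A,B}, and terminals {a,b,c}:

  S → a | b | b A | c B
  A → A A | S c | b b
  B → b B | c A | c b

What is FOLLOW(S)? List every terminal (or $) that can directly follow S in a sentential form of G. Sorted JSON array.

Compute FIRST by fixpoint:
[1]
  A via A→b b: +{b}
  B via B→b B: +{b}
  B via B→c A: +{c}
  S via S→a: +{a}
  S via S→b: +{b}
  S via S→c B: +{c}
  FIRST(S)={a,b,c}  FIRST(A)={b}  FIRST(B)={b,c}
[2]
  A via A→S c: +{a,c}
  FIRST(S)={a,b,c}  FIRST(A)={a,b,c}  FIRST(B)={b,c}
[3] (stable)
  FIRST(S)={a,b,c}  FIRST(A)={a,b,c}  FIRST(B)={b,c}

Compute FOLLOW by fixpoint:
seed FOLLOW(S) with $
iter 1:
  A→A A: FOLLOW(A) ⊇ FIRST(A) = {a,b,c}; new: +{a,b,c}
  A→S c: FOLLOW(S) ⊇ FIRST(c) = {c}; new: +{c}
  S→b A: FOLLOW(A) ⊇ FOLLOW(S) ⊇ {$,c}; new: +{$}
  S→c B: FOLLOW(B) ⊇ FOLLOW(S) ⊇ {$,c}; new: +{$,c}
  FOLLOW[S]={$,c}  FOLLOW[A]={$,a,b,c}  FOLLOW[B]={$,c}
iter 2: done
  FOLLOW[S]={$,c}  FOLLOW[A]={$,a,b,c}  FOLLOW[B]={$,c}

FOLLOW(S) = ["$", "c"]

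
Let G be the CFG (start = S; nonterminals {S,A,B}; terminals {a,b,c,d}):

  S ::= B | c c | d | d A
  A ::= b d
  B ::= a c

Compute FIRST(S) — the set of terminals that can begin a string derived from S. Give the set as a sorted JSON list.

FIRST sets, iterate to fixpoint:
round 1:
  A via A→b d: +{b}
  B via B→a c: +{a}
  S via S→B: +{a}
  S via S→c c: +{c}
  S via S→d: +{d}
  S: {a,c,d}  A: {b}  B: {a}
round 2: done
  S: {a,c,d}  A: {b}  B: {a}

FIRST(S) = ["a", "c", "d"]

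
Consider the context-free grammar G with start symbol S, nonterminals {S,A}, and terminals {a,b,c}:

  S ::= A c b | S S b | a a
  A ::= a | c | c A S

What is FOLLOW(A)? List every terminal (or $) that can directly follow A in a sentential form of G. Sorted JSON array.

Compute FIRST by fixpoint:
round 1:
  A via A→a: +{a}
  A via A→c: +{c}
  S via S→A c b: +{a,c}
  S: {a,c}  A: {a,c}
round 2: — fixpoint
  S: {a,c}  A: {a,c}

Compute FOLLOW by fixpoint:
seed FOLLOW(S) with $
pass 1:
  A→c A S: FOLLOW(A) ⊇ FIRST(S) = {a,c}; new: +{a,c}
  A→c A S: FOLLOW(S) ⊇ FOLLOW(A) ⊇ {a,c}; new: +{a,c}
  S→S S b: FOLLOW(S) ⊇ FIRST(b) = {b}; new: +{b}
  FOLLOW(S)={$,a,b,c}  FOLLOW(A)={a,c}
pass 2: (no change)
  FOLLOW(S)={$,a,b,c}  FOLLOW(A)={a,c}

FOLLOW(A) = ["a", "c"]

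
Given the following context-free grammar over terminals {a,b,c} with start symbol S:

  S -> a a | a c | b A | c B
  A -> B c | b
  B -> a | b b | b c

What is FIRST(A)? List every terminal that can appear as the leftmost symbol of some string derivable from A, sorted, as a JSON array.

Compute FIRST by fixpoint:
[1]
  A via A→b: +{b}
  B via B→a: +{a}
  B via B→b b: +{b}
  S via S→a a: +{a}
  S via S→b A: +{b}
  S via S→c B: +{c}
  FIRST(S)={a,b,c}  FIRST(A)={b}  FIRST(B)={a,b}
[2]
  A via A→B c: +{a}
  FIRST(S)={a,b,c}  FIRST(A)={a,b}  FIRST(B)={a,b}
[3] (no change)
  FIRST(S)={a,b,c}  FIRST(A)={a,b}  FIRST(B)={a,b}

FIRST(A) = ["a", "b"]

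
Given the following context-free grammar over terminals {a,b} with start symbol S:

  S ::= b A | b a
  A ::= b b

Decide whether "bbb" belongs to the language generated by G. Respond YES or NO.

Convert to CNF:
  S -> T0 A | T0 T1
  A -> T0 T0
  T0 -> b
  T1 -> a

CYK table (by increasing span):
  T[0,0] 'b' = {T0}  orig:{}
  T[1,1] 'b' = {T0}  orig:{}
  T[2,2] 'b' = {T0}  orig:{}
  T[0,1] 'bb' = {A}
  T[1,2] 'bb' = {A}
  T[0,2] 'bbb' = {S}

S ∈ T[0,2] ⇒ YES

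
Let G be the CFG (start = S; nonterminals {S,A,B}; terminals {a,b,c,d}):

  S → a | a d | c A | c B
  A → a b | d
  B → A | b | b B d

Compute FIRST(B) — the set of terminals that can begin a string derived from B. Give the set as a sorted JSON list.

Compute FIRST by fixpoint:
round 1:
  A via A→a b: +{a}
  A via A→d: +{d}
  B via B→A: +{a,d}
  B via B→b: +{b}
  S via S→a: +{a}
  S via S→c A: +{c}
  FIRST(S)={a,c}  FIRST(A)={a,d}  FIRST(B)={a,b,d}
round 2: (no change)
  FIRST(S)={a,c}  FIRST(A)={a,d}  FIRST(B)={a,b,d}

FIRST(B) = ["a", "b", "d"]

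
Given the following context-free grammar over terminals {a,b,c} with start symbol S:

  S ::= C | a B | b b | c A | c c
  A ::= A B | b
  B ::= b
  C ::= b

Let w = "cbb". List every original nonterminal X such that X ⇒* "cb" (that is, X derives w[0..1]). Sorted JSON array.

Convert to CNF:
  S -> T0 B | T1 T1 | T2 A | T2 T2 | b
  A -> A B | b
  B -> b
  C -> b
  T0 -> a
  T1 -> b
  T2 -> c

CYK fill — only the sub-triangle for w[0..1]:
  T[0,0] 'c' = {T2}  orig:{}
  T[1,1] 'b' = {A,B,C,S,T1}  orig:{A,B,C,S}
  T[0,1] 'cb' = {S}

Original NTs in T[0,1] deriving "cb": ["S"]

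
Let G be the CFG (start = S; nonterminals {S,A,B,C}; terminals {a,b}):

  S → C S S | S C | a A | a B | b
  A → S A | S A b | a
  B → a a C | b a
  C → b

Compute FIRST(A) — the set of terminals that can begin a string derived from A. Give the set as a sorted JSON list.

Compute FIRST by fixpoint:
iter 1:
  A via A→a: +{a}
  B via B→a a C: +{a}
  B via B→b a: +{b}
  C via C→b: +{b}
  S via S→C S S: +{b}
  S via S→a A: +{a}
  S: {a,b}  A: {a}  B: {a,b}  C: {b}
iter 2:
  A via A→S A: +{b}
  S: {a,b}  A: {a,b}  B: {a,b}  C: {b}
iter 3: (no change)
  S: {a,b}  A: {a,b}  B: {a,b}  C: {b}

FIRST(A) = ["a", "b"]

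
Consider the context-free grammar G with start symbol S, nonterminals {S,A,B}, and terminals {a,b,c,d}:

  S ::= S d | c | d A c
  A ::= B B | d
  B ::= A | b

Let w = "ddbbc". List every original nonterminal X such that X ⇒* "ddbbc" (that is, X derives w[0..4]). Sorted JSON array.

CNF form of G:
  S -> S T0 | T0 X2 | c
  A -> B B | d
  B -> B B | b | d
  T0 -> d
  T1 -> c
  X2 -> A T1

Fill CYK table bottom-up, restricted to cells inside w[0..4]:
  cell(0,0) d: {A,B,T0}  orig:{A,B}
  cell(1,1) d: {A,B,T0}  orig:{A,B}
  cell(2,2) b: {B}
  cell(3,3) b: {B}
  cell(4,4) c: {S,T1}  orig:{S}
  cell(0,1) dd: {A,B}
  cell(1,2) db: {A,B}
  cell(2,3) bb: {A,B}
  cell(3,4) bc: ∅
  cell(0,2) ddb: {A,B}
  cell(1,3) dbb: {A,B}
  cell(2,4) bbc: {X2}  orig:{}
  cell(0,3) ddbb: {A,B}
  cell(1,4) dbbc: {S,X2}  orig:{S}
  cell(0,4) ddbbc: {S,X2}  orig:{S}

Original NTs in T[0,4] deriving "ddbbc": ["S"]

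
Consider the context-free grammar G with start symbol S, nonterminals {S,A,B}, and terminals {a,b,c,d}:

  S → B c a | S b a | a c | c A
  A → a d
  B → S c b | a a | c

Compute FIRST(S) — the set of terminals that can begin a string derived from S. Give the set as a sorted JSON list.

Compute FIRST by fixpoint:
pass 1:
  A via A→a d: +{a}
  B via B→a a: +{a}
  B via B→c: +{c}
  S via S→B c a: +{a,c}
  S: {a,c}  A: {a}  B: {a,c}
pass 2: — fixpoint
  S: {a,c}  A: {a}  B: {a,c}

FIRST(S) = ["a", "c"]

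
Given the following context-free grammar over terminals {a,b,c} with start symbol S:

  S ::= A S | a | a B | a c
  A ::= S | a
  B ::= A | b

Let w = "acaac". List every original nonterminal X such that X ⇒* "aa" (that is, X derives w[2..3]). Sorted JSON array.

CNF form of G:
  S -> A S | T0 B | T0 T1 | a
  A -> A S | T0 B | T0 T1 | a
  B -> A S | T0 B | T0 T1 | a | b
  T0 -> a
  T1 -> c

CYK table (by increasing span) (cells [i..j] with 2 ≤ i ≤ j ≤ 3 only):
  cell(2,2) a: {A,B,S,T0}  orig:{A,B,S}
  cell(3,3) a: {A,B,S,T0}  orig:{A,B,S}
  cell(2,3) aa: {A,B,S}

Original NTs in T[2,3] deriving "aa": ["A", "B", "S"]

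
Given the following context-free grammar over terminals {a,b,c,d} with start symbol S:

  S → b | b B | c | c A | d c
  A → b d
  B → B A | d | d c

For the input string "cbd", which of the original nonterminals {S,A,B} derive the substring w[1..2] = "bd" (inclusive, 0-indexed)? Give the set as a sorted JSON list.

Convert to CNF:
  S -> T0 B | T1 T2 | T2 A | b | c
  A -> T0 T1
  B -> B A | T1 T2 | d
  T0 -> b
  T1 -> d
  T2 -> c

CYK table (by increasing span) (cells [i..j] with 1 ≤ i ≤ j ≤ 2 only):
  [1..1]={S,T0}  "b"  orig:{S}
  [2..2]={B,T1}  "d"  orig:{B}
  [1..2]={A,S}  "bd"

Original NTs in T[1,2] deriving "bd": ["A", "S"]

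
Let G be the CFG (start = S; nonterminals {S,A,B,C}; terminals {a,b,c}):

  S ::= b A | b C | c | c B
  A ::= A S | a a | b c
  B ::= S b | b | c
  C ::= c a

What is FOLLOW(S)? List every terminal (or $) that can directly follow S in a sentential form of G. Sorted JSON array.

FIRST iteration:
pass 1:
  A via A→a a: +{a}
  A via A→b c: +{b}
  B via B→b: +{b}
  B via B→c: +{c}
  C via C→c a: +{c}
  S via S→b A: +{b}
  S via S→c: +{c}
  FIRST(S)={b,c}  FIRST(A)={a,b}  FIRST(B)={b,c}  FIRST(C)={c}
pass 2: (stable)
  FIRST(S)={b,c}  FIRST(A)={a,b}  FIRST(B)={b,c}  FIRST(C)={c}

Compute FOLLOW by fixpoint:
initialize: $ ∈ FOLLOW(S)
round 1:
  A→A S: FOLLOW(A) ⊇ FIRST(S) = {b,c}; new: +{b,c}
  A→A S: FOLLOW(S) ⊇ FOLLOW(A) ⊇ {b,c}; new: +{b,c}
  S→b A: FOLLOW(A) ⊇ FOLLOW(S) ⊇ {$,b,c}; new: +{$}
  S→b C: FOLLOW(C) ⊇ FOLLOW(S) ⊇ {$,b,c}; new: +{$,b,c}
  S→c B: FOLLOW(B) ⊇ FOLLOW(S) ⊇ {$,b,c}; new: +{$,b,c}
  FOLLOW[S]={$,b,c}  FOLLOW[A]={$,b,c}  FOLLOW[B]={$,b,c}  FOLLOW[C]={$,b,c}
round 2: — fixpoint
  FOLLOW[S]={$,b,c}  FOLLOW[A]={$,b,c}  FOLLOW[B]={$,b,c}  FOLLOW[C]={$,b,c}

FOLLOW(S) = ["$", "b", "c"]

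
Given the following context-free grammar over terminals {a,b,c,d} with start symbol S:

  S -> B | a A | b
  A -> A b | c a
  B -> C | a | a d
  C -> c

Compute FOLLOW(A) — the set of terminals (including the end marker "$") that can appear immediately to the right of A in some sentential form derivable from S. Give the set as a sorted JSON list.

FIRST iteration:
[1]
  A via A→c a: +{c}
  B via B→a: +{a}
  C via C→c: +{c}
  S via S→B: +{a}
  S via S→b: +{b}
  S: {a,b}  A: {c}  B: {a}  C: {c}
[2]
  B via B→C: +{c}
  S via S→B: +{c}
  S: {a,b,c}  A: {c}  B: {a,c}  C: {c}
[3] (no change)
  S: {a,b,c}  A: {c}  B: {a,c}  C: {c}

FOLLOW iteration:
initialize: $ ∈ FOLLOW(S)
pass 1:
  A→A b: FOLLOW(A) ⊇ FIRST(b) = {b}; new: +{b}
  S→B: FOLLOW(B) ⊇ FOLLOW(S) ⊇ {$}; new: +{$}
  S→a A: FOLLOW(A) ⊇ FOLLOW(S) ⊇ {$}; new: +{$}
  S: {$}  A: {$,b}  B: {$}  C: {}
pass 2:
  B→C: FOLLOW(C) ⊇ FOLLOW(B) ⊇ {$}; new: +{$}
  S: {$}  A: {$,b}  B: {$}  C: {$}
pass 3: (stable)
  S: {$}  A: {$,b}  B: {$}  C: {$}

FOLLOW(A) = ["$", "b"]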